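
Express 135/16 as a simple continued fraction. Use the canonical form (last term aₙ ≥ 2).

[8; 2, 3, 2]

135 = 8·16 + 7
16 = 2·7 + 2
7 = 3·2 + 1
2 = 2·1 + 0  (stop)
So 135/16 = [8; 2, 3, 2].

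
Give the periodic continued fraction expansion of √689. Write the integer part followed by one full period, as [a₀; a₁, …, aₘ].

a₀ = ⌊√689⌋ = 26.
With m₀=0, d₀=1 and mₖ₊₁ = dₖaₖ − mₖ, dₖ₊₁ = (n − mₖ₊₁²)/dₖ, aₖ₊₁ = ⌊(a₀+mₖ₊₁)/dₖ₊₁⌋:
  k=1: m=26, d=13, a=4
  k=2: m=26, d=1, a=52
d=1 and a=2a₀=52 at k=2, so the next step gives (m, d) = (26, 13) again — its k=1 value — and the period has length 2.

[26; 4, 52]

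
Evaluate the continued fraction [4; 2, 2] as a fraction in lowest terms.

Fold from the inside: start with 2/1.
  2 + 1/2 = 5/2
  4 + 2/5 = 22/5

22/5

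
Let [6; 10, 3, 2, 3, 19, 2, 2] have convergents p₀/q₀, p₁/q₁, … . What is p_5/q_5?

Using pₖ = aₖpₖ₋₁ + pₖ₋₂, qₖ = aₖqₖ₋₁ + qₖ₋₂ (with p₋₁=1, p₋₂=0, q₋₁=0, q₋₂=1):
  k=0: a=6, p=6, q=1
  k=1: a=10, p=61, q=10
  k=2: a=3, p=189, q=31
  k=3: a=2, p=439, q=72
  k=4: a=3, p=1506, q=247
  k=5: a=19, p=29053, q=4765

29053/4765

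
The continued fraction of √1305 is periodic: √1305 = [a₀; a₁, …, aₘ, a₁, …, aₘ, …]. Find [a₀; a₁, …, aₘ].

a₀ = ⌊√1305⌋ = 36.
With m₀=0, d₀=1 and mₖ₊₁ = dₖaₖ − mₖ, dₖ₊₁ = (n − mₖ₊₁²)/dₖ, aₖ₊₁ = ⌊(a₀+mₖ₊₁)/dₖ₊₁⌋:
  k=1: m=36, d=9, a=8
  k=2: m=36, d=1, a=72
d=1 and a=2a₀=72 at k=2, so the next step gives (m, d) = (36, 9) again — its k=1 value — and the period has length 2.

[36; 8, 72]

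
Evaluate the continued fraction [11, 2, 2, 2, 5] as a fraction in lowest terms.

742/65

Using pₖ = aₖpₖ₋₁ + pₖ₋₂ and qₖ = aₖqₖ₋₁ + qₖ₋₂:
  k=0: a=11, p=11, q=1
  k=1: a=2, p=23, q=2
  k=2: a=2, p=57, q=5
  k=3: a=2, p=137, q=12
  k=4: a=5, p=742, q=65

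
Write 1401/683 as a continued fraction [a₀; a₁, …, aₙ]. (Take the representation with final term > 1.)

1401 = 2×683 + 35
683 = 19×35 + 18
35 = 1×18 + 17
18 = 1×17 + 1
17 = 17×1 + 0  (stop)
So 1401/683 = [2; 19, 1, 1, 17].

[2; 19, 1, 1, 17]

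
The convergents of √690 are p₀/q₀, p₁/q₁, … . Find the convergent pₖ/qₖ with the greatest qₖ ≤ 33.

394/15

√690 = [26; 3, 1, 2, 1, 3, 52, …] (period length 6).
Convergents:
  p_0/q_0 = 26/1
  p_1/q_1 = 79/3
  p_2/q_2 = 105/4
  p_3/q_3 = 289/11
  p_4/q_4 = 394/15
  p_5/q_5 = 1471/56
q_4 = 15 ≤ 33 < 56 = q_5, so the answer is 394/15.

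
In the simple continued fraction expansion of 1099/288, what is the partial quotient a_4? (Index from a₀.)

1099 = 3·288 + 235   →  a_0 = 3
288 = 1·235 + 53   →  a_1 = 1
235 = 4·53 + 23   →  a_2 = 4
53 = 2·23 + 7   →  a_3 = 2
23 = 3·7 + 2   →  a_4 = 3

3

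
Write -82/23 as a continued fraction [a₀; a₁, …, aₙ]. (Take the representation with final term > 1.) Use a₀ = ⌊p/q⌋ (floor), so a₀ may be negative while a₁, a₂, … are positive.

-82 = -4·23 + 10
23 = 2·10 + 3
10 = 3·3 + 1
3 = 3·1 + 0  (stop)
So -82/23 = [-4; 2, 3, 3].

[-4; 2, 3, 3]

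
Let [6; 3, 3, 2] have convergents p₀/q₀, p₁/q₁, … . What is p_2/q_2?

Using pₖ = aₖpₖ₋₁ + pₖ₋₂, qₖ = aₖqₖ₋₁ + qₖ₋₂ (with p₋₁=1, p₋₂=0, q₋₁=0, q₋₂=1):
  k=0: a=6, p=6, q=1
  k=1: a=3, p=19, q=3
  k=2: a=3, p=63, q=10

63/10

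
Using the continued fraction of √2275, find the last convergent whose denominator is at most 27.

1097/23

√2275 = [47; 1, 2, 3, 2, 1, 94, …] (period length 6).
Convergents:
  p_0/q_0 = 47/1
  p_1/q_1 = 48/1
  p_2/q_2 = 143/3
  p_3/q_3 = 477/10
  p_4/q_4 = 1097/23
  p_5/q_5 = 1574/33
q_4 = 23 ≤ 27 < 33 = q_5, so the answer is 1097/23.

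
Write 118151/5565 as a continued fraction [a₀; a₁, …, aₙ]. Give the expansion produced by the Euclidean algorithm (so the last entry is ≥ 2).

118151 = 21×5565 + 1286
5565 = 4×1286 + 421
1286 = 3×421 + 23
421 = 18×23 + 7
23 = 3×7 + 2
7 = 3×2 + 1
2 = 2×1 + 0  (stop)
So 118151/5565 = [21; 4, 3, 18, 3, 3, 2].

[21; 4, 3, 18, 3, 3, 2]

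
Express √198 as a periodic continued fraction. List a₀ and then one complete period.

[14; 14, 28]

a₀ = ⌊√198⌋ = 14.
With m₀=0, d₀=1 and mₖ₊₁ = dₖaₖ − mₖ, dₖ₊₁ = (n − mₖ₊₁²)/dₖ, aₖ₊₁ = ⌊(a₀+mₖ₊₁)/dₖ₊₁⌋:
  k=1: m=14, d=2, a=14
  k=2: m=14, d=1, a=28
d=1 and a=2a₀=28 at k=2, so the next step gives (m, d) = (14, 2) again — its k=1 value — and the period has length 2.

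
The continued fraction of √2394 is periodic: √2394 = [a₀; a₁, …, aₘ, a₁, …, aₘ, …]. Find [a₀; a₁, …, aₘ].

a₀ = ⌊√2394⌋ = 48.
With m₀=0, d₀=1 and mₖ₊₁ = dₖaₖ − mₖ, dₖ₊₁ = (n − mₖ₊₁²)/dₖ, aₖ₊₁ = ⌊(a₀+mₖ₊₁)/dₖ₊₁⌋:
  k=1: m=48, d=90, a=1
  k=2: m=42, d=7, a=12
  k=3: m=42, d=90, a=1
  k=4: m=48, d=1, a=96
d=1 and a=2a₀=96 at k=4, so the next step gives (m, d) = (48, 90) again — its k=1 value — and the period has length 4.

[48; 1, 12, 1, 96]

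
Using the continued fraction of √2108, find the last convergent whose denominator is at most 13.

√2108 = [45; 1, 10, 2, 22, 2, 10, 1, 90, …] (period length 8).
Convergents:
  p_0/q_0 = 45/1
  p_1/q_1 = 46/1
  p_2/q_2 = 505/11
  p_3/q_3 = 1056/23
q_2 = 11 ≤ 13 < 23 = q_3, so the answer is 505/11.

505/11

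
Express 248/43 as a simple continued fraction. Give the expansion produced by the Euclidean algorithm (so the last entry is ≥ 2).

248 = 5*43 + 33
43 = 1*33 + 10
33 = 3*10 + 3
10 = 3*3 + 1
3 = 3*1 + 0  (stop)
So 248/43 = [5; 1, 3, 3, 3].

[5; 1, 3, 3, 3]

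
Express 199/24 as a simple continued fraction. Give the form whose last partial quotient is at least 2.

199 = 8·24 + 7
24 = 3·7 + 3
7 = 2·3 + 1
3 = 3·1 + 0  (stop)
So 199/24 = [8; 3, 2, 3].

[8; 3, 2, 3]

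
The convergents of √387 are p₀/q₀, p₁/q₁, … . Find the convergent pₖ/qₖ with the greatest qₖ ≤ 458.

√387 = [19; 1, 2, 19, 2, 1, 38, …] (period length 6).
Convergents:
  p_0/q_0 = 19/1
  p_1/q_1 = 20/1
  p_2/q_2 = 59/3
  p_3/q_3 = 1141/58
  p_4/q_4 = 2341/119
  p_5/q_5 = 3482/177
  p_6/q_6 = 134657/6845
q_5 = 177 ≤ 458 < 6845 = q_6, so the answer is 3482/177.

3482/177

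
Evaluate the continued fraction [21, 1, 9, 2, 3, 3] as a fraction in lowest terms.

Using pₖ = aₖpₖ₋₁ + pₖ₋₂ and qₖ = aₖqₖ₋₁ + qₖ₋₂:
  k=0: a=21, p=21, q=1
  k=1: a=1, p=22, q=1
  k=2: a=9, p=219, q=10
  k=3: a=2, p=460, q=21
  k=4: a=3, p=1599, q=73
  k=5: a=3, p=5257, q=240

5257/240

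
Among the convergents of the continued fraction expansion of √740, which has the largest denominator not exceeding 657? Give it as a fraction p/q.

9249/340

√740 = [27; 4, 1, 12, 1, 4, 54, …] (period length 6).
Convergents:
  p_0/q_0 = 27/1
  p_1/q_1 = 109/4
  p_2/q_2 = 136/5
  p_3/q_3 = 1741/64
  p_4/q_4 = 1877/69
  p_5/q_5 = 9249/340
  p_6/q_6 = 501323/18429
q_5 = 340 ≤ 657 < 18429 = q_6, so the answer is 9249/340.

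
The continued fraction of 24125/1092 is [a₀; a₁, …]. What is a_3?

24125 = 22·1092 + 101   →  a_0 = 22
1092 = 10·101 + 82   →  a_1 = 10
101 = 1·82 + 19   →  a_2 = 1
82 = 4·19 + 6   →  a_3 = 4

4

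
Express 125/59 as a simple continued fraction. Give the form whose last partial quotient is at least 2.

[2; 8, 2, 3]

125 = 2·59 + 7
59 = 8·7 + 3
7 = 2·3 + 1
3 = 3·1 + 0  (stop)
So 125/59 = [2; 8, 2, 3].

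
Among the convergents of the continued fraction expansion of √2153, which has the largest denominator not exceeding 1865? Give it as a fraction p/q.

√2153 = [46; 2, 2, 92, …] (period length 3).
Convergents:
  p_0/q_0 = 46/1
  p_1/q_1 = 93/2
  p_2/q_2 = 232/5
  p_3/q_3 = 21437/462
  p_4/q_4 = 43106/929
  p_5/q_5 = 107649/2320
q_4 = 929 ≤ 1865 < 2320 = q_5, so the answer is 43106/929.

43106/929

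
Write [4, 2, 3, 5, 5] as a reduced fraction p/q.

851/192

Fold from the inside: start with 5/1.
  5 + 1/5 = 26/5
  3 + 5/26 = 83/26
  2 + 26/83 = 192/83
  4 + 83/192 = 851/192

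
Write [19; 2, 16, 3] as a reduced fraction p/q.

Fold from the inside: start with 3/1.
  16 + 1/3 = 49/3
  2 + 3/49 = 101/49
  19 + 49/101 = 1968/101

1968/101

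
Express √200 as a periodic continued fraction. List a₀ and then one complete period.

[14; 7, 28]

a₀ = ⌊√200⌋ = 14.
With m₀=0, d₀=1 and mₖ₊₁ = dₖaₖ − mₖ, dₖ₊₁ = (n − mₖ₊₁²)/dₖ, aₖ₊₁ = ⌊(a₀+mₖ₊₁)/dₖ₊₁⌋:
  k=1: m=14, d=4, a=7
  k=2: m=14, d=1, a=28
d=1 and a=2a₀=28 at k=2, so the next step gives (m, d) = (14, 4) again — its k=1 value — and the period has length 2.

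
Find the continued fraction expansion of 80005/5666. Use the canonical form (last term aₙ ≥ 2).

80005 = 14·5666 + 681
5666 = 8·681 + 218
681 = 3·218 + 27
218 = 8·27 + 2
27 = 13·2 + 1
2 = 2·1 + 0  (stop)
So 80005/5666 = [14; 8, 3, 8, 13, 2].

[14; 8, 3, 8, 13, 2]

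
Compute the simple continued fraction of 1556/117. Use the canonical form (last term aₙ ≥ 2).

[13; 3, 2, 1, 11]

1556 = 13*117 + 35
117 = 3*35 + 12
35 = 2*12 + 11
12 = 1*11 + 1
11 = 11*1 + 0  (stop)
So 1556/117 = [13; 3, 2, 1, 11].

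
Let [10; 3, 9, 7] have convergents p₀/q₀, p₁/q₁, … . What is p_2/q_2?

289/28

Using pₖ = aₖpₖ₋₁ + pₖ₋₂, qₖ = aₖqₖ₋₁ + qₖ₋₂ (with p₋₁=1, p₋₂=0, q₋₁=0, q₋₂=1):
  k=0: a=10, p=10, q=1
  k=1: a=3, p=31, q=3
  k=2: a=9, p=289, q=28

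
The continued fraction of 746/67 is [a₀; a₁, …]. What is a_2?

2

746 = 11·67 + 9   →  a_0 = 11
67 = 7·9 + 4   →  a_1 = 7
9 = 2·4 + 1   →  a_2 = 2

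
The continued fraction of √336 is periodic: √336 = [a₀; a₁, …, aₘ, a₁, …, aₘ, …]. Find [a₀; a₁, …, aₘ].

[18; 3, 36]

a₀ = ⌊√336⌋ = 18.
With m₀=0, d₀=1 and mₖ₊₁ = dₖaₖ − mₖ, dₖ₊₁ = (n − mₖ₊₁²)/dₖ, aₖ₊₁ = ⌊(a₀+mₖ₊₁)/dₖ₊₁⌋:
  k=1: m=18, d=12, a=3
  k=2: m=18, d=1, a=36
d=1 and a=2a₀=36 at k=2, so the next step gives (m, d) = (18, 12) again — its k=1 value — and the period has length 2.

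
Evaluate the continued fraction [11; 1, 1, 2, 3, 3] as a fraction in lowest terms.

649/56

Fold from the inside: start with 3/1.
  3 + 1/3 = 10/3
  2 + 3/10 = 23/10
  1 + 10/23 = 33/23
  1 + 23/33 = 56/33
  11 + 33/56 = 649/56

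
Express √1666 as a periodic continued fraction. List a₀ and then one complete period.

a₀ = ⌊√1666⌋ = 40.
With m₀=0, d₀=1 and mₖ₊₁ = dₖaₖ − mₖ, dₖ₊₁ = (n − mₖ₊₁²)/dₖ, aₖ₊₁ = ⌊(a₀+mₖ₊₁)/dₖ₊₁⌋:
  k=1: m=40, d=66, a=1
  k=2: m=26, d=15, a=4
  k=3: m=34, d=34, a=2
  k=4: m=34, d=15, a=4
  k=5: m=26, d=66, a=1
  k=6: m=40, d=1, a=80
d=1 and a=2a₀=80 at k=6, so the next step gives (m, d) = (40, 66) again — its k=1 value — and the period has length 6.

[40; 1, 4, 2, 4, 1, 80]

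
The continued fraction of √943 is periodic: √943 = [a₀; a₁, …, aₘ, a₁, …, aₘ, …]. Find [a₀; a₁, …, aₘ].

a₀ = ⌊√943⌋ = 30.
With m₀=0, d₀=1 and mₖ₊₁ = dₖaₖ − mₖ, dₖ₊₁ = (n − mₖ₊₁²)/dₖ, aₖ₊₁ = ⌊(a₀+mₖ₊₁)/dₖ₊₁⌋:
  k=1: m=30, d=43, a=1
  k=2: m=13, d=18, a=2
  k=3: m=23, d=23, a=2
  k=4: m=23, d=18, a=2
  k=5: m=13, d=43, a=1
  k=6: m=30, d=1, a=60
d=1 and a=2a₀=60 at k=6, so the next step gives (m, d) = (30, 43) again — its k=1 value — and the period has length 6.

[30; 1, 2, 2, 2, 1, 60]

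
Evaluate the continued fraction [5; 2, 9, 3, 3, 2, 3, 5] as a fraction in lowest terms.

Using pₖ = aₖpₖ₋₁ + pₖ₋₂ and qₖ = aₖqₖ₋₁ + qₖ₋₂:
  k=0: a=5, p=5, q=1
  k=1: a=2, p=11, q=2
  k=2: a=9, p=104, q=19
  k=3: a=3, p=323, q=59
  k=4: a=3, p=1073, q=196
  k=5: a=2, p=2469, q=451
  k=6: a=3, p=8480, q=1549
  k=7: a=5, p=44869, q=8196

44869/8196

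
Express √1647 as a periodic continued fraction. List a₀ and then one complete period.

[40; 1, 1, 2, 1, 1, 80]

a₀ = ⌊√1647⌋ = 40.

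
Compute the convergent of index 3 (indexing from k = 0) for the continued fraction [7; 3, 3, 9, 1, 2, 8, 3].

Using pₖ = aₖpₖ₋₁ + pₖ₋₂, qₖ = aₖqₖ₋₁ + qₖ₋₂ (with p₋₁=1, p₋₂=0, q₋₁=0, q₋₂=1):
  k=0: a=7, p=7, q=1
  k=1: a=3, p=22, q=3
  k=2: a=3, p=73, q=10
  k=3: a=9, p=679, q=93

679/93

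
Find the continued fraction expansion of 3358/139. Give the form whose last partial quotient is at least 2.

[24; 6, 3, 7]

3358 = 24·139 + 22
139 = 6·22 + 7
22 = 3·7 + 1
7 = 7·1 + 0  (stop)
So 3358/139 = [24; 6, 3, 7].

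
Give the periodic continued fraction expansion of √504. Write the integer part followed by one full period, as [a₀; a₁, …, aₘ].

[22; 2, 4, 2, 44]

a₀ = ⌊√504⌋ = 22.
With m₀=0, d₀=1 and mₖ₊₁ = dₖaₖ − mₖ, dₖ₊₁ = (n − mₖ₊₁²)/dₖ, aₖ₊₁ = ⌊(a₀+mₖ₊₁)/dₖ₊₁⌋:
  k=1: m=22, d=20, a=2
  k=2: m=18, d=9, a=4
  k=3: m=18, d=20, a=2
  k=4: m=22, d=1, a=44
d=1 and a=2a₀=44 at k=4, so the next step gives (m, d) = (22, 20) again — its k=1 value — and the period has length 4.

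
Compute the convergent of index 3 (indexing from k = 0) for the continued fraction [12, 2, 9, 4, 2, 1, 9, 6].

Using pₖ = aₖpₖ₋₁ + pₖ₋₂, qₖ = aₖqₖ₋₁ + qₖ₋₂ (with p₋₁=1, p₋₂=0, q₋₁=0, q₋₂=1):
  k=0: a=12, p=12, q=1
  k=1: a=2, p=25, q=2
  k=2: a=9, p=237, q=19
  k=3: a=4, p=973, q=78

973/78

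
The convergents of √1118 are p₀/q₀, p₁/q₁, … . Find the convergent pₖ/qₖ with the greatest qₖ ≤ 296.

4213/126

√1118 = [33; 2, 3, 2, 3, 2, 66, …] (period length 6).
Convergents:
  p_0/q_0 = 33/1
  p_1/q_1 = 67/2
  p_2/q_2 = 234/7
  p_3/q_3 = 535/16
  p_4/q_4 = 1839/55
  p_5/q_5 = 4213/126
  p_6/q_6 = 279897/8371
q_5 = 126 ≤ 296 < 8371 = q_6, so the answer is 4213/126.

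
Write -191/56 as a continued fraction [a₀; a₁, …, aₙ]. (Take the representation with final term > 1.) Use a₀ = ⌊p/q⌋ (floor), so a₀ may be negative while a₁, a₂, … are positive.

[-4; 1, 1, 2, 3, 3]

-191 = -4*56 + 33
56 = 1*33 + 23
33 = 1*23 + 10
23 = 2*10 + 3
10 = 3*3 + 1
3 = 3*1 + 0  (stop)
So -191/56 = [-4; 1, 1, 2, 3, 3].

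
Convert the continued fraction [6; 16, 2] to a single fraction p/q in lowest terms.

200/33

Using pₖ = aₖpₖ₋₁ + pₖ₋₂ and qₖ = aₖqₖ₋₁ + qₖ₋₂:
  k=0: a=6, p=6, q=1
  k=1: a=16, p=97, q=16
  k=2: a=2, p=200, q=33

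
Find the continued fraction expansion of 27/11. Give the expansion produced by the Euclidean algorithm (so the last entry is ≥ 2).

[2; 2, 5]

27 = 2×11 + 5
11 = 2×5 + 1
5 = 5×1 + 0  (stop)
So 27/11 = [2; 2, 5].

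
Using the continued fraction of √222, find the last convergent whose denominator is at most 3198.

44401/2980

√222 = [14; 1, 8, 1, 28, …] (period length 4).
Convergents:
  p_0/q_0 = 14/1
  p_1/q_1 = 15/1
  p_2/q_2 = 134/9
  p_3/q_3 = 149/10
  p_4/q_4 = 4306/289
  p_5/q_5 = 4455/299
  p_6/q_6 = 39946/2681
  p_7/q_7 = 44401/2980
  p_8/q_8 = 1283174/86121
q_7 = 2980 ≤ 3198 < 86121 = q_8, so the answer is 44401/2980.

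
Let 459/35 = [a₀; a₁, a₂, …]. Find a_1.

459 = 13·35 + 4   →  a_0 = 13
35 = 8·4 + 3   →  a_1 = 8

8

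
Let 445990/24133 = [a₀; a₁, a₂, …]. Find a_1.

2

445990 = 18·24133 + 11596   →  a_0 = 18
24133 = 2·11596 + 941   →  a_1 = 2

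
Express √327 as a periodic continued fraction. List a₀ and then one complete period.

a₀ = ⌊√327⌋ = 18.
With m₀=0, d₀=1 and mₖ₊₁ = dₖaₖ − mₖ, dₖ₊₁ = (n − mₖ₊₁²)/dₖ, aₖ₊₁ = ⌊(a₀+mₖ₊₁)/dₖ₊₁⌋:
  k=1: m=18, d=3, a=12
  k=2: m=18, d=1, a=36
d=1 and a=2a₀=36 at k=2, so the next step gives (m, d) = (18, 3) again — its k=1 value — and the period has length 2.

[18; 12, 36]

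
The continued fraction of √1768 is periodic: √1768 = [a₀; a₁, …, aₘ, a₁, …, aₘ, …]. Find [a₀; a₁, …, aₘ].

a₀ = ⌊√1768⌋ = 42.
With m₀=0, d₀=1 and mₖ₊₁ = dₖaₖ − mₖ, dₖ₊₁ = (n − mₖ₊₁²)/dₖ, aₖ₊₁ = ⌊(a₀+mₖ₊₁)/dₖ₊₁⌋:
  k=1: m=42, d=4, a=21
  k=2: m=42, d=1, a=84
d=1 and a=2a₀=84 at k=2, so the next step gives (m, d) = (42, 4) again — its k=1 value — and the period has length 2.

[42; 21, 84]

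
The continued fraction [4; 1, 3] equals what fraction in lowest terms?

Using pₖ = aₖpₖ₋₁ + pₖ₋₂ and qₖ = aₖqₖ₋₁ + qₖ₋₂:
  k=0: a=4, p=4, q=1
  k=1: a=1, p=5, q=1
  k=2: a=3, p=19, q=4

19/4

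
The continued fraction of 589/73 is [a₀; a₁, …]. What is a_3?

1

589 = 8·73 + 5   →  a_0 = 8
73 = 14·5 + 3   →  a_1 = 14
5 = 1·3 + 2   →  a_2 = 1
3 = 1·2 + 1   →  a_3 = 1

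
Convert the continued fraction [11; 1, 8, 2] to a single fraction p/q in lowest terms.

226/19

Using pₖ = aₖpₖ₋₁ + pₖ₋₂ and qₖ = aₖqₖ₋₁ + qₖ₋₂:
  k=0: a=11, p=11, q=1
  k=1: a=1, p=12, q=1
  k=2: a=8, p=107, q=9
  k=3: a=2, p=226, q=19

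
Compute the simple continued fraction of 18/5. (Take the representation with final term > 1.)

18 = 3·5 + 3
5 = 1·3 + 2
3 = 1·2 + 1
2 = 2·1 + 0  (stop)
So 18/5 = [3; 1, 1, 2].

[3; 1, 1, 2]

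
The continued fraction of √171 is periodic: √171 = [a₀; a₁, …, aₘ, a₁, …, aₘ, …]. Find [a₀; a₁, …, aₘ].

[13; 13, 26]

a₀ = ⌊√171⌋ = 13.
With m₀=0, d₀=1 and mₖ₊₁ = dₖaₖ − mₖ, dₖ₊₁ = (n − mₖ₊₁²)/dₖ, aₖ₊₁ = ⌊(a₀+mₖ₊₁)/dₖ₊₁⌋:
  k=1: m=13, d=2, a=13
  k=2: m=13, d=1, a=26
d=1 and a=2a₀=26 at k=2, so the next step gives (m, d) = (13, 2) again — its k=1 value — and the period has length 2.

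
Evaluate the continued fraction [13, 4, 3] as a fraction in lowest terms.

Using pₖ = aₖpₖ₋₁ + pₖ₋₂ and qₖ = aₖqₖ₋₁ + qₖ₋₂:
  k=0: a=13, p=13, q=1
  k=1: a=4, p=53, q=4
  k=2: a=3, p=172, q=13

172/13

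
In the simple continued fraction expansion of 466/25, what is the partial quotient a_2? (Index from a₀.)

1

466 = 18·25 + 16   →  a_0 = 18
25 = 1·16 + 9   →  a_1 = 1
16 = 1·9 + 7   →  a_2 = 1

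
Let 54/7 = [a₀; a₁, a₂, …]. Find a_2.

54 = 7·7 + 5   →  a_0 = 7
7 = 1·5 + 2   →  a_1 = 1
5 = 2·2 + 1   →  a_2 = 2

2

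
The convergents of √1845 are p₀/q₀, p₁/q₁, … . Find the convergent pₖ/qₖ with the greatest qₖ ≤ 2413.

39689/924

√1845 = [42; 1, 20, 2, 20, 1, 84, …] (period length 6).
Convergents:
  p_0/q_0 = 42/1
  p_1/q_1 = 43/1
  p_2/q_2 = 902/21
  p_3/q_3 = 1847/43
  p_4/q_4 = 37842/881
  p_5/q_5 = 39689/924
  p_6/q_6 = 3371718/78497
q_5 = 924 ≤ 2413 < 78497 = q_6, so the answer is 39689/924.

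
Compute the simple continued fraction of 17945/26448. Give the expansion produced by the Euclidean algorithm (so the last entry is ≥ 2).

[0; 1, 2, 9, 18, 17, 3]

17945 = 0·26448 + 17945
26448 = 1·17945 + 8503
17945 = 2·8503 + 939
8503 = 9·939 + 52
939 = 18·52 + 3
52 = 17·3 + 1
3 = 3·1 + 0  (stop)
So 17945/26448 = [0; 1, 2, 9, 18, 17, 3].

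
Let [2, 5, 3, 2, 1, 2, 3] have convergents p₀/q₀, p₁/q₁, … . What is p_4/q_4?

116/53

Using pₖ = aₖpₖ₋₁ + pₖ₋₂, qₖ = aₖqₖ₋₁ + qₖ₋₂ (with p₋₁=1, p₋₂=0, q₋₁=0, q₋₂=1):
  k=0: a=2, p=2, q=1
  k=1: a=5, p=11, q=5
  k=2: a=3, p=35, q=16
  k=3: a=2, p=81, q=37
  k=4: a=1, p=116, q=53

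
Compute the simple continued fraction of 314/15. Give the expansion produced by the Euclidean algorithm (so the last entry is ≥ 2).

314 = 20·15 + 14
15 = 1·14 + 1
14 = 14·1 + 0  (stop)
So 314/15 = [20; 1, 14].

[20; 1, 14]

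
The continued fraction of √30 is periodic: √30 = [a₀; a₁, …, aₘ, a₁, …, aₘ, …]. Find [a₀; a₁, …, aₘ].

[5; 2, 10]

a₀ = ⌊√30⌋ = 5.
With m₀=0, d₀=1 and mₖ₊₁ = dₖaₖ − mₖ, dₖ₊₁ = (n − mₖ₊₁²)/dₖ, aₖ₊₁ = ⌊(a₀+mₖ₊₁)/dₖ₊₁⌋:
  k=1: m=5, d=5, a=2
  k=2: m=5, d=1, a=10
d=1 and a=2a₀=10 at k=2, so the next step gives (m, d) = (5, 5) again — its k=1 value — and the period has length 2.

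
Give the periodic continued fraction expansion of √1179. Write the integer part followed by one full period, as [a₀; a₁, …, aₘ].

a₀ = ⌊√1179⌋ = 34.
With m₀=0, d₀=1 and mₖ₊₁ = dₖaₖ − mₖ, dₖ₊₁ = (n − mₖ₊₁²)/dₖ, aₖ₊₁ = ⌊(a₀+mₖ₊₁)/dₖ₊₁⌋:
  k=1: m=34, d=23, a=2
  k=2: m=12, d=45, a=1
  k=3: m=33, d=2, a=33
  k=4: m=33, d=45, a=1
  k=5: m=12, d=23, a=2
  k=6: m=34, d=1, a=68
d=1 and a=2a₀=68 at k=6, so the next step gives (m, d) = (34, 23) again — its k=1 value — and the period has length 6.

[34; 2, 1, 33, 1, 2, 68]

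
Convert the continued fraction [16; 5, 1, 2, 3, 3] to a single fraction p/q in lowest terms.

Fold from the inside: start with 3/1.
  3 + 1/3 = 10/3
  2 + 3/10 = 23/10
  1 + 10/23 = 33/23
  5 + 23/33 = 188/33
  16 + 33/188 = 3041/188

3041/188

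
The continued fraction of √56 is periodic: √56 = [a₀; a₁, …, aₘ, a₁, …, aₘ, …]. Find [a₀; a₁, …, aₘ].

[7; 2, 14]

a₀ = ⌊√56⌋ = 7.
With m₀=0, d₀=1 and mₖ₊₁ = dₖaₖ − mₖ, dₖ₊₁ = (n − mₖ₊₁²)/dₖ, aₖ₊₁ = ⌊(a₀+mₖ₊₁)/dₖ₊₁⌋:
  k=1: m=7, d=7, a=2
  k=2: m=7, d=1, a=14
d=1 and a=2a₀=14 at k=2, so the next step gives (m, d) = (7, 7) again — its k=1 value — and the period has length 2.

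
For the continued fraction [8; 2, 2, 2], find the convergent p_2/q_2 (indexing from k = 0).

Using pₖ = aₖpₖ₋₁ + pₖ₋₂, qₖ = aₖqₖ₋₁ + qₖ₋₂ (with p₋₁=1, p₋₂=0, q₋₁=0, q₋₂=1):
  k=0: a=8, p=8, q=1
  k=1: a=2, p=17, q=2
  k=2: a=2, p=42, q=5

42/5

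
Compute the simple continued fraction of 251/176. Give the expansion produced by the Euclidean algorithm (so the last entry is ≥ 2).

[1; 2, 2, 1, 7, 1, 2]

251 = 1·176 + 75
176 = 2·75 + 26
75 = 2·26 + 23
26 = 1·23 + 3
23 = 7·3 + 2
3 = 1·2 + 1
2 = 2·1 + 0  (stop)
So 251/176 = [1; 2, 2, 1, 7, 1, 2].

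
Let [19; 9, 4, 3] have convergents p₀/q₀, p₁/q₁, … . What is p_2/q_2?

707/37

Using pₖ = aₖpₖ₋₁ + pₖ₋₂, qₖ = aₖqₖ₋₁ + qₖ₋₂ (with p₋₁=1, p₋₂=0, q₋₁=0, q₋₂=1):
  k=0: a=19, p=19, q=1
  k=1: a=9, p=172, q=9
  k=2: a=4, p=707, q=37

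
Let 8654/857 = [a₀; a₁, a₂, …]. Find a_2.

4

8654 = 10·857 + 84   →  a_0 = 10
857 = 10·84 + 17   →  a_1 = 10
84 = 4·17 + 16   →  a_2 = 4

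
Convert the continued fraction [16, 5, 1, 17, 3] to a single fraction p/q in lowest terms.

5287/327

Using pₖ = aₖpₖ₋₁ + pₖ₋₂ and qₖ = aₖqₖ₋₁ + qₖ₋₂:
  k=0: a=16, p=16, q=1
  k=1: a=5, p=81, q=5
  k=2: a=1, p=97, q=6
  k=3: a=17, p=1730, q=107
  k=4: a=3, p=5287, q=327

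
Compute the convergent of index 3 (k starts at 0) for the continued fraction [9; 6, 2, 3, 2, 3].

Using pₖ = aₖpₖ₋₁ + pₖ₋₂, qₖ = aₖqₖ₋₁ + qₖ₋₂ (with p₋₁=1, p₋₂=0, q₋₁=0, q₋₂=1):
  k=0: a=9, p=9, q=1
  k=1: a=6, p=55, q=6
  k=2: a=2, p=119, q=13
  k=3: a=3, p=412, q=45

412/45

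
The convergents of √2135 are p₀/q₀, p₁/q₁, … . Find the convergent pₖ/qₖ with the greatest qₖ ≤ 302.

√2135 = [46; 4, 1, 5, 1, 4, 92, …] (period length 6).
Convergents:
  p_0/q_0 = 46/1
  p_1/q_1 = 185/4
  p_2/q_2 = 231/5
  p_3/q_3 = 1340/29
  p_4/q_4 = 1571/34
  p_5/q_5 = 7624/165
  p_6/q_6 = 702979/15214
q_5 = 165 ≤ 302 < 15214 = q_6, so the answer is 7624/165.

7624/165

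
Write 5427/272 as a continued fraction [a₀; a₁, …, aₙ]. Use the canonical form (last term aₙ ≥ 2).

[19; 1, 19, 1, 12]

5427 = 19*272 + 259
272 = 1*259 + 13
259 = 19*13 + 12
13 = 1*12 + 1
12 = 12*1 + 0  (stop)
So 5427/272 = [19; 1, 19, 1, 12].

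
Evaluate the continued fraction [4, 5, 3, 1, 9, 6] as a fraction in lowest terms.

Fold from the inside: start with 6/1.
  9 + 1/6 = 55/6
  1 + 6/55 = 61/55
  3 + 55/61 = 238/61
  5 + 61/238 = 1251/238
  4 + 238/1251 = 5242/1251

5242/1251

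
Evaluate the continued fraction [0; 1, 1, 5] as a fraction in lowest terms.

6/11

Using pₖ = aₖpₖ₋₁ + pₖ₋₂ and qₖ = aₖqₖ₋₁ + qₖ₋₂:
  k=0: a=0, p=0, q=1
  k=1: a=1, p=1, q=1
  k=2: a=1, p=1, q=2
  k=3: a=5, p=6, q=11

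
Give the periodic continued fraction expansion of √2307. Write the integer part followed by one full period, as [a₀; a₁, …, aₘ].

[48; 32, 96]

a₀ = ⌊√2307⌋ = 48.
With m₀=0, d₀=1 and mₖ₊₁ = dₖaₖ − mₖ, dₖ₊₁ = (n − mₖ₊₁²)/dₖ, aₖ₊₁ = ⌊(a₀+mₖ₊₁)/dₖ₊₁⌋:
  k=1: m=48, d=3, a=32
  k=2: m=48, d=1, a=96
d=1 and a=2a₀=96 at k=2, so the next step gives (m, d) = (48, 3) again — its k=1 value — and the period has length 2.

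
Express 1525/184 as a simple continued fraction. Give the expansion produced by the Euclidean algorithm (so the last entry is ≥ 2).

1525 = 8×184 + 53
184 = 3×53 + 25
53 = 2×25 + 3
25 = 8×3 + 1
3 = 3×1 + 0  (stop)
So 1525/184 = [8; 3, 2, 8, 3].

[8; 3, 2, 8, 3]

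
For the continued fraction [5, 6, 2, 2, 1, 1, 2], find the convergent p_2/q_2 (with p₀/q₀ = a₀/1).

67/13

Using pₖ = aₖpₖ₋₁ + pₖ₋₂, qₖ = aₖqₖ₋₁ + qₖ₋₂ (with p₋₁=1, p₋₂=0, q₋₁=0, q₋₂=1):
  k=0: a=5, p=5, q=1
  k=1: a=6, p=31, q=6
  k=2: a=2, p=67, q=13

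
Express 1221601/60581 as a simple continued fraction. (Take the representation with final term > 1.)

1221601 = 20*60581 + 9981
60581 = 6*9981 + 695
9981 = 14*695 + 251
695 = 2*251 + 193
251 = 1*193 + 58
193 = 3*58 + 19
58 = 3*19 + 1
19 = 19*1 + 0  (stop)
So 1221601/60581 = [20; 6, 14, 2, 1, 3, 3, 19].

[20; 6, 14, 2, 1, 3, 3, 19]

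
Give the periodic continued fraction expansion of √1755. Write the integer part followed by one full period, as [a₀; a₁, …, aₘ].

[41; 1, 8, 3, 8, 1, 82]

a₀ = ⌊√1755⌋ = 41.
With m₀=0, d₀=1 and mₖ₊₁ = dₖaₖ − mₖ, dₖ₊₁ = (n − mₖ₊₁²)/dₖ, aₖ₊₁ = ⌊(a₀+mₖ₊₁)/dₖ₊₁⌋:
  k=1: m=41, d=74, a=1
  k=2: m=33, d=9, a=8
  k=3: m=39, d=26, a=3
  k=4: m=39, d=9, a=8
  k=5: m=33, d=74, a=1
  k=6: m=41, d=1, a=82
d=1 and a=2a₀=82 at k=6, so the next step gives (m, d) = (41, 74) again — its k=1 value — and the period has length 6.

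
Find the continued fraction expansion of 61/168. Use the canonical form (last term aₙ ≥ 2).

61 = 0·168 + 61
168 = 2·61 + 46
61 = 1·46 + 15
46 = 3·15 + 1
15 = 15·1 + 0  (stop)
So 61/168 = [0; 2, 1, 3, 15].

[0; 2, 1, 3, 15]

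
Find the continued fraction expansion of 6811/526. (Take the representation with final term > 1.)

6811 = 12×526 + 499
526 = 1×499 + 27
499 = 18×27 + 13
27 = 2×13 + 1
13 = 13×1 + 0  (stop)
So 6811/526 = [12; 1, 18, 2, 13].

[12; 1, 18, 2, 13]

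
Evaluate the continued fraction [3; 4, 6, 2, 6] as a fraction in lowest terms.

Fold from the inside: start with 6/1.
  2 + 1/6 = 13/6
  6 + 6/13 = 84/13
  4 + 13/84 = 349/84
  3 + 84/349 = 1131/349

1131/349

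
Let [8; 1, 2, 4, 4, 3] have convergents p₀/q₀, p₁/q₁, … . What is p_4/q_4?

Using pₖ = aₖpₖ₋₁ + pₖ₋₂, qₖ = aₖqₖ₋₁ + qₖ₋₂ (with p₋₁=1, p₋₂=0, q₋₁=0, q₋₂=1):
  k=0: a=8, p=8, q=1
  k=1: a=1, p=9, q=1
  k=2: a=2, p=26, q=3
  k=3: a=4, p=113, q=13
  k=4: a=4, p=478, q=55

478/55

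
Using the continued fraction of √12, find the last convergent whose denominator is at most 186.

√12 = [3; 2, 6, …] (period length 2).
Convergents:
  p_0/q_0 = 3/1
  p_1/q_1 = 7/2
  p_2/q_2 = 45/13
  p_3/q_3 = 97/28
  p_4/q_4 = 627/181
  p_5/q_5 = 1351/390
q_4 = 181 ≤ 186 < 390 = q_5, so the answer is 627/181.

627/181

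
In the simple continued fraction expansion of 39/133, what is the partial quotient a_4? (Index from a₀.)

39 = 0·133 + 39   →  a_0 = 0
133 = 3·39 + 16   →  a_1 = 3
39 = 2·16 + 7   →  a_2 = 2
16 = 2·7 + 2   →  a_3 = 2
7 = 3·2 + 1   →  a_4 = 3

3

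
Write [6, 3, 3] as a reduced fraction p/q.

Using pₖ = aₖpₖ₋₁ + pₖ₋₂ and qₖ = aₖqₖ₋₁ + qₖ₋₂:
  k=0: a=6, p=6, q=1
  k=1: a=3, p=19, q=3
  k=2: a=3, p=63, q=10

63/10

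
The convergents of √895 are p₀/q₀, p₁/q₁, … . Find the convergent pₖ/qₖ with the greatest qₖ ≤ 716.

√895 = [29; 1, 10, 1, 58, …] (period length 4).
Convergents:
  p_0/q_0 = 29/1
  p_1/q_1 = 30/1
  p_2/q_2 = 329/11
  p_3/q_3 = 359/12
  p_4/q_4 = 21151/707
  p_5/q_5 = 21510/719
q_4 = 707 ≤ 716 < 719 = q_5, so the answer is 21151/707.

21151/707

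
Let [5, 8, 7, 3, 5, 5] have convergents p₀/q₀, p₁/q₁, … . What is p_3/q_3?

Using pₖ = aₖpₖ₋₁ + pₖ₋₂, qₖ = aₖqₖ₋₁ + qₖ₋₂ (with p₋₁=1, p₋₂=0, q₋₁=0, q₋₂=1):
  k=0: a=5, p=5, q=1
  k=1: a=8, p=41, q=8
  k=2: a=7, p=292, q=57
  k=3: a=3, p=917, q=179

917/179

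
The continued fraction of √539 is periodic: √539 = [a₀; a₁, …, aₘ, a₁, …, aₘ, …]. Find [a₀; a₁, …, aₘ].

a₀ = ⌊√539⌋ = 23.
With m₀=0, d₀=1 and mₖ₊₁ = dₖaₖ − mₖ, dₖ₊₁ = (n − mₖ₊₁²)/dₖ, aₖ₊₁ = ⌊(a₀+mₖ₊₁)/dₖ₊₁⌋:
  k=1: m=23, d=10, a=4
  k=2: m=17, d=25, a=1
  k=3: m=8, d=19, a=1
  k=4: m=11, d=22, a=1
  k=5: m=11, d=19, a=1
  k=6: m=8, d=25, a=1
  k=7: m=17, d=10, a=4
  k=8: m=23, d=1, a=46
d=1 and a=2a₀=46 at k=8, so the next step gives (m, d) = (23, 10) again — its k=1 value — and the period has length 8.

[23; 4, 1, 1, 1, 1, 1, 4, 46]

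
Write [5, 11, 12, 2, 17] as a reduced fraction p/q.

Using pₖ = aₖpₖ₋₁ + pₖ₋₂ and qₖ = aₖqₖ₋₁ + qₖ₋₂:
  k=0: a=5, p=5, q=1
  k=1: a=11, p=56, q=11
  k=2: a=12, p=677, q=133
  k=3: a=2, p=1410, q=277
  k=4: a=17, p=24647, q=4842

24647/4842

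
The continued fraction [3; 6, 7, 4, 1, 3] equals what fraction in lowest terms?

Using pₖ = aₖpₖ₋₁ + pₖ₋₂ and qₖ = aₖqₖ₋₁ + qₖ₋₂:
  k=0: a=3, p=3, q=1
  k=1: a=6, p=19, q=6
  k=2: a=7, p=136, q=43
  k=3: a=4, p=563, q=178
  k=4: a=1, p=699, q=221
  k=5: a=3, p=2660, q=841

2660/841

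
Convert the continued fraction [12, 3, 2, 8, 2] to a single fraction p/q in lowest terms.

1536/125

Using pₖ = aₖpₖ₋₁ + pₖ₋₂ and qₖ = aₖqₖ₋₁ + qₖ₋₂:
  k=0: a=12, p=12, q=1
  k=1: a=3, p=37, q=3
  k=2: a=2, p=86, q=7
  k=3: a=8, p=725, q=59
  k=4: a=2, p=1536, q=125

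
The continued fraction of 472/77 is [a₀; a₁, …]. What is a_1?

472 = 6·77 + 10   →  a_0 = 6
77 = 7·10 + 7   →  a_1 = 7

7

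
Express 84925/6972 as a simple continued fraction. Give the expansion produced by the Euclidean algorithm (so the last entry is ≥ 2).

[12; 5, 1, 1, 8, 7, 3, 3]

84925 = 12*6972 + 1261
6972 = 5*1261 + 667
1261 = 1*667 + 594
667 = 1*594 + 73
594 = 8*73 + 10
73 = 7*10 + 3
10 = 3*3 + 1
3 = 3*1 + 0  (stop)
So 84925/6972 = [12; 5, 1, 1, 8, 7, 3, 3].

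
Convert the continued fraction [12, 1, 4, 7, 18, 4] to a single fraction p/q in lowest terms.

Fold from the inside: start with 4/1.
  18 + 1/4 = 73/4
  7 + 4/73 = 515/73
  4 + 73/515 = 2133/515
  1 + 515/2133 = 2648/2133
  12 + 2133/2648 = 33909/2648

33909/2648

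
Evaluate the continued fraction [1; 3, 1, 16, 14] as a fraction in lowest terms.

Fold from the inside: start with 14/1.
  16 + 1/14 = 225/14
  1 + 14/225 = 239/225
  3 + 225/239 = 942/239
  1 + 239/942 = 1181/942

1181/942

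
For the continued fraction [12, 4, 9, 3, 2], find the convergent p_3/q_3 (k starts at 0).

Using pₖ = aₖpₖ₋₁ + pₖ₋₂, qₖ = aₖqₖ₋₁ + qₖ₋₂ (with p₋₁=1, p₋₂=0, q₋₁=0, q₋₂=1):
  k=0: a=12, p=12, q=1
  k=1: a=4, p=49, q=4
  k=2: a=9, p=453, q=37
  k=3: a=3, p=1408, q=115

1408/115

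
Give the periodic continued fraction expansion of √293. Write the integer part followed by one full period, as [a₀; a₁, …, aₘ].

a₀ = ⌊√293⌋ = 17.
With m₀=0, d₀=1 and mₖ₊₁ = dₖaₖ − mₖ, dₖ₊₁ = (n − mₖ₊₁²)/dₖ, aₖ₊₁ = ⌊(a₀+mₖ₊₁)/dₖ₊₁⌋:
  k=1: m=17, d=4, a=8
  k=2: m=15, d=17, a=1
  k=3: m=2, d=17, a=1
  k=4: m=15, d=4, a=8
  k=5: m=17, d=1, a=34
d=1 and a=2a₀=34 at k=5, so the next step gives (m, d) = (17, 4) again — its k=1 value — and the period has length 5.

[17; 8, 1, 1, 8, 34]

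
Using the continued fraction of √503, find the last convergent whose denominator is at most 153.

3409/152

√503 = [22; 2, 2, 1, 21, 1, 2, 2, 44, …] (period length 8).
Convergents:
  p_0/q_0 = 22/1
  p_1/q_1 = 45/2
  p_2/q_2 = 112/5
  p_3/q_3 = 157/7
  p_4/q_4 = 3409/152
  p_5/q_5 = 3566/159
q_4 = 152 ≤ 153 < 159 = q_5, so the answer is 3409/152.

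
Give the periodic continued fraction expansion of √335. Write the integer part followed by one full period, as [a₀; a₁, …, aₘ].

[18; 3, 3, 3, 36]

a₀ = ⌊√335⌋ = 18.
With m₀=0, d₀=1 and mₖ₊₁ = dₖaₖ − mₖ, dₖ₊₁ = (n − mₖ₊₁²)/dₖ, aₖ₊₁ = ⌊(a₀+mₖ₊₁)/dₖ₊₁⌋:
  k=1: m=18, d=11, a=3
  k=2: m=15, d=10, a=3
  k=3: m=15, d=11, a=3
  k=4: m=18, d=1, a=36
d=1 and a=2a₀=36 at k=4, so the next step gives (m, d) = (18, 11) again — its k=1 value — and the period has length 4.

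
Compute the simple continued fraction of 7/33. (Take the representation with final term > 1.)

7 = 0×33 + 7
33 = 4×7 + 5
7 = 1×5 + 2
5 = 2×2 + 1
2 = 2×1 + 0  (stop)
So 7/33 = [0; 4, 1, 2, 2].

[0; 4, 1, 2, 2]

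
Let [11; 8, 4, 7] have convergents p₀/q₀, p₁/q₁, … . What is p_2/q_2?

Using pₖ = aₖpₖ₋₁ + pₖ₋₂, qₖ = aₖqₖ₋₁ + qₖ₋₂ (with p₋₁=1, p₋₂=0, q₋₁=0, q₋₂=1):
  k=0: a=11, p=11, q=1
  k=1: a=8, p=89, q=8
  k=2: a=4, p=367, q=33

367/33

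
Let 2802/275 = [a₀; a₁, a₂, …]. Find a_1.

5

2802 = 10·275 + 52   →  a_0 = 10
275 = 5·52 + 15   →  a_1 = 5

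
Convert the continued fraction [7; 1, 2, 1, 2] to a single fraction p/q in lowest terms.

Using pₖ = aₖpₖ₋₁ + pₖ₋₂ and qₖ = aₖqₖ₋₁ + qₖ₋₂:
  k=0: a=7, p=7, q=1
  k=1: a=1, p=8, q=1
  k=2: a=2, p=23, q=3
  k=3: a=1, p=31, q=4
  k=4: a=2, p=85, q=11

85/11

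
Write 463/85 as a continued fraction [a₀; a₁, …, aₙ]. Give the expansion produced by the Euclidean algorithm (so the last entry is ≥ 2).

463 = 5×85 + 38
85 = 2×38 + 9
38 = 4×9 + 2
9 = 4×2 + 1
2 = 2×1 + 0  (stop)
So 463/85 = [5; 2, 4, 4, 2].

[5; 2, 4, 4, 2]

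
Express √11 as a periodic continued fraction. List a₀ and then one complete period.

[3; 3, 6]

a₀ = ⌊√11⌋ = 3.
With m₀=0, d₀=1 and mₖ₊₁ = dₖaₖ − mₖ, dₖ₊₁ = (n − mₖ₊₁²)/dₖ, aₖ₊₁ = ⌊(a₀+mₖ₊₁)/dₖ₊₁⌋:
  k=1: m=3, d=2, a=3
  k=2: m=3, d=1, a=6
d=1 and a=2a₀=6 at k=2, so the next step gives (m, d) = (3, 2) again — its k=1 value — and the period has length 2.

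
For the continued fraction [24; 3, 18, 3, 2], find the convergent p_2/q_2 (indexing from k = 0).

Using pₖ = aₖpₖ₋₁ + pₖ₋₂, qₖ = aₖqₖ₋₁ + qₖ₋₂ (with p₋₁=1, p₋₂=0, q₋₁=0, q₋₂=1):
  k=0: a=24, p=24, q=1
  k=1: a=3, p=73, q=3
  k=2: a=18, p=1338, q=55

1338/55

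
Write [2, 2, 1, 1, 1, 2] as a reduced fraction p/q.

Using pₖ = aₖpₖ₋₁ + pₖ₋₂ and qₖ = aₖqₖ₋₁ + qₖ₋₂:
  k=0: a=2, p=2, q=1
  k=1: a=2, p=5, q=2
  k=2: a=1, p=7, q=3
  k=3: a=1, p=12, q=5
  k=4: a=1, p=19, q=8
  k=5: a=2, p=50, q=21

50/21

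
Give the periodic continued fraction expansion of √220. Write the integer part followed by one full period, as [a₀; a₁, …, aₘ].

a₀ = ⌊√220⌋ = 14.
With m₀=0, d₀=1 and mₖ₊₁ = dₖaₖ − mₖ, dₖ₊₁ = (n − mₖ₊₁²)/dₖ, aₖ₊₁ = ⌊(a₀+mₖ₊₁)/dₖ₊₁⌋:
  k=1: m=14, d=24, a=1
  k=2: m=10, d=5, a=4
  k=3: m=10, d=24, a=1
  k=4: m=14, d=1, a=28
d=1 and a=2a₀=28 at k=4, so the next step gives (m, d) = (14, 24) again — its k=1 value — and the period has length 4.

[14; 1, 4, 1, 28]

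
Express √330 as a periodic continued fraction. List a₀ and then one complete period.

[18; 6, 36]

a₀ = ⌊√330⌋ = 18.
With m₀=0, d₀=1 and mₖ₊₁ = dₖaₖ − mₖ, dₖ₊₁ = (n − mₖ₊₁²)/dₖ, aₖ₊₁ = ⌊(a₀+mₖ₊₁)/dₖ₊₁⌋:
  k=1: m=18, d=6, a=6
  k=2: m=18, d=1, a=36
d=1 and a=2a₀=36 at k=2, so the next step gives (m, d) = (18, 6) again — its k=1 value — and the period has length 2.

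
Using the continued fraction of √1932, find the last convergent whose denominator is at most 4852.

√1932 = [43; 1, 20, 1, 86, …] (period length 4).
Convergents:
  p_0/q_0 = 43/1
  p_1/q_1 = 44/1
  p_2/q_2 = 923/21
  p_3/q_3 = 967/22
  p_4/q_4 = 84085/1913
  p_5/q_5 = 85052/1935
  p_6/q_6 = 1785125/40613
q_5 = 1935 ≤ 4852 < 40613 = q_6, so the answer is 85052/1935.

85052/1935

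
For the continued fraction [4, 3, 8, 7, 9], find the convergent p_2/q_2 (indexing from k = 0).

108/25

Using pₖ = aₖpₖ₋₁ + pₖ₋₂, qₖ = aₖqₖ₋₁ + qₖ₋₂ (with p₋₁=1, p₋₂=0, q₋₁=0, q₋₂=1):
  k=0: a=4, p=4, q=1
  k=1: a=3, p=13, q=3
  k=2: a=8, p=108, q=25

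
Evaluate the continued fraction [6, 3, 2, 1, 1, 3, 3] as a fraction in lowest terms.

1259/200

Fold from the inside: start with 3/1.
  3 + 1/3 = 10/3
  1 + 3/10 = 13/10
  1 + 10/13 = 23/13
  2 + 13/23 = 59/23
  3 + 23/59 = 200/59
  6 + 59/200 = 1259/200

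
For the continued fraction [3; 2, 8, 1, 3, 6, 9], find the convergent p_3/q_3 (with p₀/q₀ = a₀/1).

Using pₖ = aₖpₖ₋₁ + pₖ₋₂, qₖ = aₖqₖ₋₁ + qₖ₋₂ (with p₋₁=1, p₋₂=0, q₋₁=0, q₋₂=1):
  k=0: a=3, p=3, q=1
  k=1: a=2, p=7, q=2
  k=2: a=8, p=59, q=17
  k=3: a=1, p=66, q=19

66/19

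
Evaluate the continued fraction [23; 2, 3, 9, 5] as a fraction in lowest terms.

7779/332

Using pₖ = aₖpₖ₋₁ + pₖ₋₂ and qₖ = aₖqₖ₋₁ + qₖ₋₂:
  k=0: a=23, p=23, q=1
  k=1: a=2, p=47, q=2
  k=2: a=3, p=164, q=7
  k=3: a=9, p=1523, q=65
  k=4: a=5, p=7779, q=332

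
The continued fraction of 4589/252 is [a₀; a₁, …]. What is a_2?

4589 = 18·252 + 53   →  a_0 = 18
252 = 4·53 + 40   →  a_1 = 4
53 = 1·40 + 13   →  a_2 = 1

1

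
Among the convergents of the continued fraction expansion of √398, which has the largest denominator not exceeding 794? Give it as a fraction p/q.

15541/779

√398 = [19; 1, 18, 1, 38, …] (period length 4).
Convergents:
  p_0/q_0 = 19/1
  p_1/q_1 = 20/1
  p_2/q_2 = 379/19
  p_3/q_3 = 399/20
  p_4/q_4 = 15541/779
  p_5/q_5 = 15940/799
q_4 = 779 ≤ 794 < 799 = q_5, so the answer is 15541/779.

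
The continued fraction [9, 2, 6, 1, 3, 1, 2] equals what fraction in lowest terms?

Fold from the inside: start with 2/1.
  1 + 1/2 = 3/2
  3 + 2/3 = 11/3
  1 + 3/11 = 14/11
  6 + 11/14 = 95/14
  2 + 14/95 = 204/95
  9 + 95/204 = 1931/204

1931/204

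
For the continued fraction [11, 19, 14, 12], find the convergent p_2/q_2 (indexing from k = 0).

2951/267

Using pₖ = aₖpₖ₋₁ + pₖ₋₂, qₖ = aₖqₖ₋₁ + qₖ₋₂ (with p₋₁=1, p₋₂=0, q₋₁=0, q₋₂=1):
  k=0: a=11, p=11, q=1
  k=1: a=19, p=210, q=19
  k=2: a=14, p=2951, q=267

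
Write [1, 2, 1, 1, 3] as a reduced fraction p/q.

Using pₖ = aₖpₖ₋₁ + pₖ₋₂ and qₖ = aₖqₖ₋₁ + qₖ₋₂:
  k=0: a=1, p=1, q=1
  k=1: a=2, p=3, q=2
  k=2: a=1, p=4, q=3
  k=3: a=1, p=7, q=5
  k=4: a=3, p=25, q=18

25/18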